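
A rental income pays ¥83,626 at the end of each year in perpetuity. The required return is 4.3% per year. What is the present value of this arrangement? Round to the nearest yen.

Periodic rate r = 0.043 per year.
Level perpetuity: PV = PMT / r = 83,626 / (0.043) = ¥1,944,791.

¥1,944,791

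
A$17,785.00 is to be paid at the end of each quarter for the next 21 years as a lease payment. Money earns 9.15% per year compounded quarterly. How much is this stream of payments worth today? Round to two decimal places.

This is an ordinary annuity: 84 payments of A$17,785.00 at the end of each quarter.
Periodic rate r = 0.0915/4 per quarter; n is counted in quarters.
PV = PMT × [(1 − (1+r)^−n)/r] = 17,785 × [1 − (1+r)^−84] / r = A$661,181.61

A$661,181.61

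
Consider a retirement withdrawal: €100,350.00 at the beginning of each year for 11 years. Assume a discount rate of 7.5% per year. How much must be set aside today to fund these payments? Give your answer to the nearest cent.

€789,160.52

This is an annuity due: 11 payments of €100,350.00 at the beginning of each year.
Periodic rate r = 0.075 per year.
PV = PMT × [(1 − (1+r)^−n)/r] × (1+r) = 100,350 × [1 − (1+r)^−11] / r × (1+r) = €789,160.52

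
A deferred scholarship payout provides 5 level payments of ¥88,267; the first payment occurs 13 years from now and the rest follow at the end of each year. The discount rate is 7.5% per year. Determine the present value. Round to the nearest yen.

Ordinary annuity of 5 payments, first payment at period 13.
Periodic rate r = 0.075 per year.
The ordinary-annuity PV formula values the stream one period before the first payment (period 12); discount that back 12 periods:
PV₀ = 88,267 × [1 − (1+r)^−5] / r × (1+r)^−12 = ¥149,938

¥149,938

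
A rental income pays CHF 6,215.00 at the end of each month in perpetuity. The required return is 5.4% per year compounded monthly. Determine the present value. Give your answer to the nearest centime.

Periodic rate r = 0.054/12 per month.
Level perpetuity: PV = PMT / r = 6,215 / (0.054/12) = CHF 1,381,111.11.

CHF 1,381,111.11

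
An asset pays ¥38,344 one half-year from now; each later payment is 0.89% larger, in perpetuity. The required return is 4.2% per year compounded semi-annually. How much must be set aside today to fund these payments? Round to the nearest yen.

¥3,168,926

Periodic rate r = 0.042/2 per half-year.
Growing perpetuity (Gordon): PV = PMT₁ / (r − g) = 38,344 / (r − 0.0089) = ¥3,168,926.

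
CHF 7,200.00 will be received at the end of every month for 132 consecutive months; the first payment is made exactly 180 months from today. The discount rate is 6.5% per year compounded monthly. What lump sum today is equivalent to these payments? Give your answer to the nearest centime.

Ordinary annuity of 132 payments, first payment at period 180.
Periodic rate r = 0.065/12 per month; n is counted in months.
The ordinary-annuity PV formula values the stream one period before the first payment (period 179); discount that back 179 periods:
PV₀ = 7,200 × [1 − (1+r)^−132] / r × (1+r)^−179 = CHF 257,694.77

CHF 257,694.77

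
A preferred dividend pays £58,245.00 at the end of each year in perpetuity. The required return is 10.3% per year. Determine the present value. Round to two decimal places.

£565,485.44

Periodic rate r = 0.103 per year.
Level perpetuity: PV = PMT / r = 58,245 / (0.103) = £565,485.44.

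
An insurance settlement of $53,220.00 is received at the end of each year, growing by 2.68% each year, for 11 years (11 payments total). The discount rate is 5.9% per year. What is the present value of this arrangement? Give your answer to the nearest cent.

$475,980.84

Periodic rate r = 0.059 per year.
Growing ordinary annuity: PV = PMT₁ × [1 − ((1+g)/(1+r))^n] / (r − g) = 53,220 × [1 − ((1+0.0268)/(1+r))^11] / (r − 0.0268) = $475,980.84.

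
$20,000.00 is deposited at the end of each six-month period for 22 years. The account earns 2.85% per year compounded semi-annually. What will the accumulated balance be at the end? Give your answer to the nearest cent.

This is an ordinary annuity: 44 deposits of $20,000.00 at the end of each six-month period.
Periodic rate r = 0.0285/2 per half-year; n is counted in half-years.
FV = PMT × [((1+r)^n − 1)/r] = 20,000 × [(1+r)^44 − 1] / r = $1,212,238.93

$1,212,238.93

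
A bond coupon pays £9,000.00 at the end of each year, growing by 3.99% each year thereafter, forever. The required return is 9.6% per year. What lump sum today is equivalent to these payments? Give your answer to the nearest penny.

Periodic rate r = 0.096 per year.
Growing perpetuity (Gordon): PV = PMT₁ / (r − g) = 9,000 / (r − 0.0399) = £160,427.81.

£160,427.81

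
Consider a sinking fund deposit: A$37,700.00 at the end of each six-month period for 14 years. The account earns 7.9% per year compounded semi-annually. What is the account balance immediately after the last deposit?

A$1,869,344.54

This is an ordinary annuity: 28 deposits of A$37,700.00 at the end of each six-month period.
Periodic rate r = 0.079/2 per half-year; n is counted in half-years.
FV = PMT × [((1+r)^n − 1)/r] = 37,700 × [(1+r)^28 − 1] / r = A$1,869,344.54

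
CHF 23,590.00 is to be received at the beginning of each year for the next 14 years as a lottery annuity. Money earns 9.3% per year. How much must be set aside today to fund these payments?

CHF 197,412.83

This is an annuity due: 14 payments of CHF 23,590.00 at the beginning of each year.
Periodic rate r = 0.093 per year.
PV = PMT × [(1 − (1+r)^−n)/r] × (1+r) = 23,590 × [1 − (1+r)^−14] / r × (1+r) = CHF 197,412.83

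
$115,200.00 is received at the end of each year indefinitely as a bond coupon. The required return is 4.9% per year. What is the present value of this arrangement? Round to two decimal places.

$2,351,020.41

Periodic rate r = 0.049 per year.
Level perpetuity: PV = PMT / r = 115,200 / (0.049) = $2,351,020.41.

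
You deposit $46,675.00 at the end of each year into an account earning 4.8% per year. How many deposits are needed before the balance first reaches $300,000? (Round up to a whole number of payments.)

6 payments

Periodic rate r = 0.048 per year.
Ordinary annuity FV: 300,000 = 46,675 × [((1+r)^n − 1)/r].
(1+r)^n = 1 + 300,000 × r / 46,675, so n = ln(1 + 300,000·r/46,675) / ln(1+r) = 5.74.
Round up to a whole number of payments: n = 6.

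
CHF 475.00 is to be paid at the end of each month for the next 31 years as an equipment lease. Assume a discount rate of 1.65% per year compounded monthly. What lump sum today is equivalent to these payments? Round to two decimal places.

CHF 138,248.77

This is an ordinary annuity: 372 payments of CHF 475.00 at the end of each month.
Periodic rate r = 0.0165/12 per month; n is counted in months.
PV = PMT × [(1 − (1+r)^−n)/r] = 475 × [1 − (1+r)^−372] / r = CHF 138,248.77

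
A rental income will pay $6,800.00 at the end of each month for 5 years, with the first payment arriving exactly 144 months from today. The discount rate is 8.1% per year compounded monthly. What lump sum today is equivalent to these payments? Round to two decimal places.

$127,849.59

Ordinary annuity of 60 payments, first payment at period 144.
Periodic rate r = 0.081/12 per month; n is counted in months.
The ordinary-annuity PV formula values the stream one period before the first payment (period 143); discount that back 143 periods:
PV₀ = 6,800 × [1 − (1+r)^−60] / r × (1+r)^−143 = $127,849.59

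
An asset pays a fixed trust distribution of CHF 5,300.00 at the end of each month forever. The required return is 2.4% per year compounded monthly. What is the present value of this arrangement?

Periodic rate r = 0.024/12 per month.
Level perpetuity: PV = PMT / r = 5,300 / (0.024/12) = CHF 2,650,000.00.

CHF 2,650,000.00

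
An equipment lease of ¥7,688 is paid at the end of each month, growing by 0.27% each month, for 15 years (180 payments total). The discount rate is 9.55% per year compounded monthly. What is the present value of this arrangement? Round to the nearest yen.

¥891,786

Periodic rate r = 0.0955/12 per month; n is counted in months.
Growing ordinary annuity: PV = PMT₁ × [1 − ((1+g)/(1+r))^n] / (r − g) = 7,688 × [1 − ((1+0.0027)/(1+r))^180] / (r − 0.0027) = ¥891,786.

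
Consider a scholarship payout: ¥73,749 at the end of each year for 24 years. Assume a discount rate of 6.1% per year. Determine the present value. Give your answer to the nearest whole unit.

¥917,085

This is an ordinary annuity: 24 payments of ¥73,749 at the end of each year.
Periodic rate r = 0.061 per year.
PV = PMT × [(1 − (1+r)^−n)/r] = 73,749 × [1 − (1+r)^−24] / r = ¥917,085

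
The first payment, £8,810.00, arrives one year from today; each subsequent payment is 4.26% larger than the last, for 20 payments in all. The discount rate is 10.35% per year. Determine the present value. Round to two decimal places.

Periodic rate r = 0.1035 per year.
Growing ordinary annuity: PV = PMT₁ × [1 − ((1+g)/(1+r))^n] / (r − g) = 8,810 × [1 − ((1+0.0426)/(1+r))^20] / (r − 0.0426) = £98,183.37.

£98,183.37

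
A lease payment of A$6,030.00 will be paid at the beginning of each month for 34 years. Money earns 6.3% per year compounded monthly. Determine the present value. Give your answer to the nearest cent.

A$1,018,266.63

This is an annuity due: 408 payments of A$6,030.00 at the beginning of each month.
Periodic rate r = 0.063/12 per month; n is counted in months.
PV = PMT × [(1 − (1+r)^−n)/r] × (1+r) = 6,030 × [1 − (1+r)^−408] / r × (1+r) = A$1,018,266.63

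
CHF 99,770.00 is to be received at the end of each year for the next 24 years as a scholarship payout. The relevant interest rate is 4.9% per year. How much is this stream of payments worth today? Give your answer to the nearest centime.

This is an ordinary annuity: 24 payments of CHF 99,770.00 at the end of each year.
Periodic rate r = 0.049 per year.
PV = PMT × [(1 − (1+r)^−n)/r] = 99,770 × [1 − (1+r)^−24] / r = CHF 1,390,182.45

CHF 1,390,182.45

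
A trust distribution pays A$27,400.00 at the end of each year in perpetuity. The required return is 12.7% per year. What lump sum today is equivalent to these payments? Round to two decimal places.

Periodic rate r = 0.127 per year.
Level perpetuity: PV = PMT / r = 27,400 / (0.127) = A$215,748.03.

A$215,748.03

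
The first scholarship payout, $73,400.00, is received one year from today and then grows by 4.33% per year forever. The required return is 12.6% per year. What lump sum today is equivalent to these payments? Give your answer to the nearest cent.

Periodic rate r = 0.126 per year.
Growing perpetuity (Gordon): PV = PMT₁ / (r − g) = 73,400 / (r − 0.0433) = $887,545.34.

$887,545.34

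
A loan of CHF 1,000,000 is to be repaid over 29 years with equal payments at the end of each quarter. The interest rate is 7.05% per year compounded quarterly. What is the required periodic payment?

CHF 20,299.94

Level ordinary annuity; solve PV = PMT × [(1 − (1+r)^−n)/r] for PMT.
Periodic rate r = 0.0705/4 per quarter; n is counted in quarters.
With n = 116: PMT = 1,000,000 / ([(1 − (1+r)^−n)/r]) = CHF 20,299.94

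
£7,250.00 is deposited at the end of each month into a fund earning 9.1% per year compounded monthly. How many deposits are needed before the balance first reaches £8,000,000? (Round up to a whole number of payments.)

Periodic rate r = 0.091/12 per month; n is counted in months.
Ordinary annuity FV: 8,000,000 = 7,250 × [((1+r)^n − 1)/r].
(1+r)^n = 1 + 8,000,000 × r / 7,250, so n = ln(1 + 8,000,000·r/7,250) / ln(1+r) = 296.14.
Round up to a whole number of payments: n = 297.

297 payments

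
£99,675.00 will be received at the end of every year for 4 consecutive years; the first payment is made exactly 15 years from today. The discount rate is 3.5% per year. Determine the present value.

Ordinary annuity of 4 payments, first payment at period 15.
Periodic rate r = 0.035 per year.
The ordinary-annuity PV formula values the stream one period before the first payment (period 14); discount that back 14 periods:
PV₀ = 99,675 × [1 − (1+r)^−4] / r × (1+r)^−14 = £226,178.67

£226,178.67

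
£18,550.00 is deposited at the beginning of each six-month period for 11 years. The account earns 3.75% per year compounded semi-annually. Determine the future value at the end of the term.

£508,810.57

This is an annuity due: 22 deposits of £18,550.00 at the beginning of each six-month period.
Periodic rate r = 0.0375/2 per half-year; n is counted in half-years.
FV = PMT × [((1+r)^n − 1)/r] × (1+r) = 18,550 × [(1+r)^22 − 1] / r × (1+r) = £508,810.57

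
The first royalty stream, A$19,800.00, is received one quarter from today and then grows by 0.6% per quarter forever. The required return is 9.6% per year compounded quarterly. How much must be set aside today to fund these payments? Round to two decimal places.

A$1,100,000.00

Periodic rate r = 0.096/4 per quarter.
Growing perpetuity (Gordon): PV = PMT₁ / (r − g) = 19,800 / (r − 0.006) = A$1,100,000.00.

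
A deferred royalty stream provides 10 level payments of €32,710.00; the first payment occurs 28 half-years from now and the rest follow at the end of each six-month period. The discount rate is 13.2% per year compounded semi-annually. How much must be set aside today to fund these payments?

Ordinary annuity of 10 payments, first payment at period 28.
Periodic rate r = 0.132/2 per half-year; n is counted in half-years.
The ordinary-annuity PV formula values the stream one period before the first payment (period 27); discount that back 27 periods:
PV₀ = 32,710 × [1 − (1+r)^−10] / r × (1+r)^−27 = €41,673.92

€41,673.92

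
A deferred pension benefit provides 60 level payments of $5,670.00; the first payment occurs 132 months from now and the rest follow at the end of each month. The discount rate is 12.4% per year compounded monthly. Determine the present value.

$65,697.58

Ordinary annuity of 60 payments, first payment at period 132.
Periodic rate r = 0.124/12 per month; n is counted in months.
The ordinary-annuity PV formula values the stream one period before the first payment (period 131); discount that back 131 periods:
PV₀ = 5,670 × [1 − (1+r)^−60] / r × (1+r)^−131 = $65,697.58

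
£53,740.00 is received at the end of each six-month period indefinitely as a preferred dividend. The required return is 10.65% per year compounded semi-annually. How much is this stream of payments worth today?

Periodic rate r = 0.1065/2 per half-year.
Level perpetuity: PV = PMT / r = 53,740 / (0.1065/2) = £1,009,201.88.

£1,009,201.88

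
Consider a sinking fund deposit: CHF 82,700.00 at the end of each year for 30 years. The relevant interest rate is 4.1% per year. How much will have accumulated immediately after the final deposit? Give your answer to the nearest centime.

This is an ordinary annuity: 30 deposits of CHF 82,700.00 at the end of each year.
Periodic rate r = 0.041 per year.
FV = PMT × [((1+r)^n − 1)/r] = 82,700 × [(1+r)^30 − 1] / r = CHF 4,716,468.28

CHF 4,716,468.28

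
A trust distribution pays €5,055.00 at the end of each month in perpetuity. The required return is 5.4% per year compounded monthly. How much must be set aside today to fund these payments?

€1,123,333.33

Periodic rate r = 0.054/12 per month.
Level perpetuity: PV = PMT / r = 5,055 / (0.054/12) = €1,123,333.33.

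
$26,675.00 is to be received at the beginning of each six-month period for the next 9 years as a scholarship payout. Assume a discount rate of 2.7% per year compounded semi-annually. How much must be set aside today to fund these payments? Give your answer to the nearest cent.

This is an annuity due: 18 payments of $26,675.00 at the beginning of each six-month period.
Periodic rate r = 0.027/2 per half-year; n is counted in half-years.
PV = PMT × [(1 − (1+r)^−n)/r] × (1+r) = 26,675 × [1 − (1+r)^−18] / r × (1+r) = $429,462.79

$429,462.79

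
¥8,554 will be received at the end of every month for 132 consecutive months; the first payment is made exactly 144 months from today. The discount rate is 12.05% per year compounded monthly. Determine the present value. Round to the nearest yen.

¥149,518

Ordinary annuity of 132 payments, first payment at period 144.
Periodic rate r = 0.1205/12 per month; n is counted in months.
The ordinary-annuity PV formula values the stream one period before the first payment (period 143); discount that back 143 periods:
PV₀ = 8,554 × [1 − (1+r)^−132] / r × (1+r)^−143 = ¥149,518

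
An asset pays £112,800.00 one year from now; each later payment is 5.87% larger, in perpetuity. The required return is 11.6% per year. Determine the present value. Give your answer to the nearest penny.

Periodic rate r = 0.116 per year.
Growing perpetuity (Gordon): PV = PMT₁ / (r − g) = 112,800 / (r − 0.0587) = £1,968,586.39.

£1,968,586.39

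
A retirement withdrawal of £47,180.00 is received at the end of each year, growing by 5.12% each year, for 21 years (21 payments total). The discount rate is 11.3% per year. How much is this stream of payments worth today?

£533,411.58

Periodic rate r = 0.113 per year.
Growing ordinary annuity: PV = PMT₁ × [1 − ((1+g)/(1+r))^n] / (r − g) = 47,180 × [1 − ((1+0.0512)/(1+r))^21] / (r − 0.0512) = £533,411.58.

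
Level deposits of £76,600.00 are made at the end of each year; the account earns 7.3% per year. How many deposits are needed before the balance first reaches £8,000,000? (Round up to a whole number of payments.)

31 payments

Periodic rate r = 0.073 per year.
Ordinary annuity FV: 8,000,000 = 76,600 × [((1+r)^n − 1)/r].
(1+r)^n = 1 + 8,000,000 × r / 76,600, so n = ln(1 + 8,000,000·r/76,600) / ln(1+r) = 30.58.
Round up to a whole number of payments: n = 31.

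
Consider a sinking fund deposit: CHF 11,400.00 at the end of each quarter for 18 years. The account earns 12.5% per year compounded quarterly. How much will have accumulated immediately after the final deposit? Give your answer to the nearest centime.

CHF 2,979,152.21

This is an ordinary annuity: 72 deposits of CHF 11,400.00 at the end of each quarter.
Periodic rate r = 0.125/4 per quarter; n is counted in quarters.
FV = PMT × [((1+r)^n − 1)/r] = 11,400 × [(1+r)^72 − 1] / r = CHF 2,979,152.21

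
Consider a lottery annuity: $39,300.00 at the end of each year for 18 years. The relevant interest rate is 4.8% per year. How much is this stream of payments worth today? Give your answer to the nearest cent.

This is an ordinary annuity: 18 payments of $39,300.00 at the end of each year.
Periodic rate r = 0.048 per year.
PV = PMT × [(1 − (1+r)^−n)/r] = 39,300 × [1 − (1+r)^−18] / r = $466,664.43

$466,664.43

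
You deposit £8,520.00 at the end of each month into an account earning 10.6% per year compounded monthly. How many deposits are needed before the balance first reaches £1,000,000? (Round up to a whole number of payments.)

81 payments

Periodic rate r = 0.106/12 per month; n is counted in months.
Ordinary annuity FV: 1,000,000 = 8,520 × [((1+r)^n − 1)/r].
(1+r)^n = 1 + 1,000,000 × r / 8,520, so n = ln(1 + 1,000,000·r/8,520) / ln(1+r) = 80.89.
Round up to a whole number of payments: n = 81.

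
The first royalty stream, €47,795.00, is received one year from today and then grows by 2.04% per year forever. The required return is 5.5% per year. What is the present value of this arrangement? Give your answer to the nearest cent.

Periodic rate r = 0.055 per year.
Growing perpetuity (Gordon): PV = PMT₁ / (r − g) = 47,795 / (r − 0.0204) = €1,381,358.38.

€1,381,358.38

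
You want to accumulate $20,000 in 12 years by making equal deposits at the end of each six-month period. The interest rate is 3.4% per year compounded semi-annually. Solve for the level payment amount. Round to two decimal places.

Level ordinary annuity; solve FV = PMT × [((1+r)^n − 1)/r] for PMT.
Periodic rate r = 0.034/2 per half-year; n is counted in half-years.
With n = 24: PMT = 20,000 / ([((1+r)^n − 1)/r]) = $681.83

$681.83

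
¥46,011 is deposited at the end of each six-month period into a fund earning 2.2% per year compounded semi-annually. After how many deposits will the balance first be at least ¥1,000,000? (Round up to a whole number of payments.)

Periodic rate r = 0.022/2 per half-year; n is counted in half-years.
Ordinary annuity FV: 1,000,000 = 46,011 × [((1+r)^n − 1)/r].
(1+r)^n = 1 + 1,000,000 × r / 46,011, so n = ln(1 + 1,000,000·r/46,011) / ln(1+r) = 19.59.
Round up to a whole number of payments: n = 20.

20 payments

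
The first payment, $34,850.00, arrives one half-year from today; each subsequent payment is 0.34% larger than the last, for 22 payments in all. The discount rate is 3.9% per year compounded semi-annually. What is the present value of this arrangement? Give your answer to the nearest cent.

$639,532.62

Periodic rate r = 0.039/2 per half-year; n is counted in half-years.
Growing ordinary annuity: PV = PMT₁ × [1 − ((1+g)/(1+r))^n] / (r − g) = 34,850 × [1 − ((1+0.0034)/(1+r))^22] / (r − 0.0034) = $639,532.62.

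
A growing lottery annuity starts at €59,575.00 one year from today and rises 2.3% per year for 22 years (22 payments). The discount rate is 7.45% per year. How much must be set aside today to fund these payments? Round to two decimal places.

€764,169.69

Periodic rate r = 0.0745 per year.
Growing ordinary annuity: PV = PMT₁ × [1 − ((1+g)/(1+r))^n] / (r − g) = 59,575 × [1 − ((1+0.023)/(1+r))^22] / (r − 0.023) = €764,169.69.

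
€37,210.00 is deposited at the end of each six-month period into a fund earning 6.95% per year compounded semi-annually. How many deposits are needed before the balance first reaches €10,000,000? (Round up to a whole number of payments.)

Periodic rate r = 0.0695/2 per half-year; n is counted in half-years.
Ordinary annuity FV: 10,000,000 = 37,210 × [((1+r)^n − 1)/r].
(1+r)^n = 1 + 10,000,000 × r / 37,210, so n = ln(1 + 10,000,000·r/37,210) / ln(1+r) = 68.38.
Round up to a whole number of payments: n = 69.

69 payments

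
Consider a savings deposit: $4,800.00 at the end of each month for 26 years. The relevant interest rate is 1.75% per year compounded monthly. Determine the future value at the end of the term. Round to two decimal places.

$1,894,714.31

This is an ordinary annuity: 312 deposits of $4,800.00 at the end of each month.
Periodic rate r = 0.0175/12 per month; n is counted in months.
FV = PMT × [((1+r)^n − 1)/r] = 4,800 × [(1+r)^312 − 1] / r = $1,894,714.31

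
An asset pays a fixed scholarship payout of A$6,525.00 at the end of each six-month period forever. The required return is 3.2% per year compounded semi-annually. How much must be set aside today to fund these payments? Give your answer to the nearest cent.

A$407,812.50

Periodic rate r = 0.032/2 per half-year.
Level perpetuity: PV = PMT / r = 6,525 / (0.032/2) = A$407,812.50.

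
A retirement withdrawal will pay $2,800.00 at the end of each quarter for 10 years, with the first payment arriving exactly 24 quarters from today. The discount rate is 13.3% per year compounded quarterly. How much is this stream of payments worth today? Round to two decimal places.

$28,960.72

Ordinary annuity of 40 payments, first payment at period 24.
Periodic rate r = 0.133/4 per quarter; n is counted in quarters.
The ordinary-annuity PV formula values the stream one period before the first payment (period 23); discount that back 23 periods:
PV₀ = 2,800 × [1 − (1+r)^−40] / r × (1+r)^−23 = $28,960.72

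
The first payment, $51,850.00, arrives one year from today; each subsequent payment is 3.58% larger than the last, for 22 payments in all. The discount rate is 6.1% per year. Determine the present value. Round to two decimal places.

Periodic rate r = 0.061 per year.
Growing ordinary annuity: PV = PMT₁ × [1 − ((1+g)/(1+r))^n] / (r − g) = 51,850 × [1 − ((1+0.0358)/(1+r))^22] / (r − 0.0358) = $845,045.34.

$845,045.34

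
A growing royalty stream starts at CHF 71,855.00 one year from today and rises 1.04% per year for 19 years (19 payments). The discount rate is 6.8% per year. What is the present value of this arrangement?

Periodic rate r = 0.068 per year.
Growing ordinary annuity: PV = PMT₁ × [1 − ((1+g)/(1+r))^n] / (r − g) = 71,855 × [1 − ((1+0.0104)/(1+r))^19] / (r − 0.0104) = CHF 812,417.66.

CHF 812,417.66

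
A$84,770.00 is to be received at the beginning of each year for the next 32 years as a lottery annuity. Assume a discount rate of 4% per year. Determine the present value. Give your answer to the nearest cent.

This is an annuity due: 32 payments of A$84,770.00 at the beginning of each year.
Periodic rate r = 0.04 per year.
PV = PMT × [(1 − (1+r)^−n)/r] × (1+r) = 84,770 × [1 − (1+r)^−32] / r × (1+r) = A$1,575,746.60

A$1,575,746.60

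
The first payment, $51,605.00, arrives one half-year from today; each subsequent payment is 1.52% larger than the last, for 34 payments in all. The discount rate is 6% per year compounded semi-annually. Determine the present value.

$1,355,158.43

Periodic rate r = 0.06/2 per half-year; n is counted in half-years.
Growing ordinary annuity: PV = PMT₁ × [1 − ((1+g)/(1+r))^n] / (r − g) = 51,605 × [1 − ((1+0.0152)/(1+r))^34] / (r − 0.0152) = $1,355,158.43.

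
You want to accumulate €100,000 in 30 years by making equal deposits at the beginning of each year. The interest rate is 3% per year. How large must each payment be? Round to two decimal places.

Level annuity due; solve FV = PMT × [((1+r)^n − 1)/r] × (1+r) for PMT.
Periodic rate r = 0.03 per year.
With n = 30: PMT = 100,000 / ([((1+r)^n − 1)/r] × (1+r)) = €2,040.70

€2,040.70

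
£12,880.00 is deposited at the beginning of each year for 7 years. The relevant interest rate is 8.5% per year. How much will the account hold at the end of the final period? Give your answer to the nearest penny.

£126,618.63

This is an annuity due: 7 deposits of £12,880.00 at the beginning of each year.
Periodic rate r = 0.085 per year.
FV = PMT × [((1+r)^n − 1)/r] × (1+r) = 12,880 × [(1+r)^7 − 1] / r × (1+r) = £126,618.63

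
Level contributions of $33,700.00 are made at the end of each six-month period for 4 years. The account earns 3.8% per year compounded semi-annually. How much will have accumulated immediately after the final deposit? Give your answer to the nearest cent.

This is an ordinary annuity: 8 deposits of $33,700.00 at the end of each six-month period.
Periodic rate r = 0.038/2 per half-year; n is counted in half-years.
FV = PMT × [((1+r)^n − 1)/r] = 33,700 × [(1+r)^8 − 1] / r = $288,226.11

$288,226.11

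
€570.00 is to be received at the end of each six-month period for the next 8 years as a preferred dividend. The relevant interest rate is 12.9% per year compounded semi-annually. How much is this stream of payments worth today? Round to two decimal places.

€5,586.45

This is an ordinary annuity: 16 payments of €570.00 at the end of each six-month period.
Periodic rate r = 0.129/2 per half-year; n is counted in half-years.
PV = PMT × [(1 − (1+r)^−n)/r] = 570 × [1 − (1+r)^−16] / r = €5,586.45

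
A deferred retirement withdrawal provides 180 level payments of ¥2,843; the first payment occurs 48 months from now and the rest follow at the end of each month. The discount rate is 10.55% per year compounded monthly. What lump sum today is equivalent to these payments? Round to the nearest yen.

Ordinary annuity of 180 payments, first payment at period 48.
Periodic rate r = 0.1055/12 per month; n is counted in months.
The ordinary-annuity PV formula values the stream one period before the first payment (period 47); discount that back 47 periods:
PV₀ = 2,843 × [1 − (1+r)^−180] / r × (1+r)^−47 = ¥169,970

¥169,970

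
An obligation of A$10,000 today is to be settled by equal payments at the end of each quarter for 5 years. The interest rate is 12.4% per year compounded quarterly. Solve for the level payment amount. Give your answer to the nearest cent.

A$678.39

Level ordinary annuity; solve PV = PMT × [(1 − (1+r)^−n)/r] for PMT.
Periodic rate r = 0.124/4 per quarter; n is counted in quarters.
With n = 20: PMT = 10,000 / ([(1 − (1+r)^−n)/r]) = A$678.39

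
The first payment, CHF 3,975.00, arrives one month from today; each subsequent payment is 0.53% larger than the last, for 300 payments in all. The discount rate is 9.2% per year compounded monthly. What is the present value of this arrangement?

Periodic rate r = 0.092/12 per month; n is counted in months.
Growing ordinary annuity: PV = PMT₁ × [1 − ((1+g)/(1+r))^n] / (r − g) = 3,975 × [1 − ((1+0.0053)/(1+r))^300] / (r − 0.0053) = CHF 850,037.97.

CHF 850,037.97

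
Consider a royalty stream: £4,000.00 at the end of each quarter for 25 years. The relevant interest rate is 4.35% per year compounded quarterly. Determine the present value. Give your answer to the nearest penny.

£243,110.73

This is an ordinary annuity: 100 payments of £4,000.00 at the end of each quarter.
Periodic rate r = 0.0435/4 per quarter; n is counted in quarters.
PV = PMT × [(1 − (1+r)^−n)/r] = 4,000 × [1 − (1+r)^−100] / r = £243,110.73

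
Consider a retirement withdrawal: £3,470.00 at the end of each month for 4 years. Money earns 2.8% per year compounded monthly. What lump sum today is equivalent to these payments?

This is an ordinary annuity: 48 payments of £3,470.00 at the end of each month.
Periodic rate r = 0.028/12 per month; n is counted in months.
PV = PMT × [(1 − (1+r)^−n)/r] = 3,470 × [1 − (1+r)^−48] / r = £157,397.85

£157,397.85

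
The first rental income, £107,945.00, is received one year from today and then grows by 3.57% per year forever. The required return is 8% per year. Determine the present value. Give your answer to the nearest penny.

Periodic rate r = 0.08 per year.
Growing perpetuity (Gordon): PV = PMT₁ / (r − g) = 107,945 / (r − 0.0357) = £2,436,681.72.

£2,436,681.72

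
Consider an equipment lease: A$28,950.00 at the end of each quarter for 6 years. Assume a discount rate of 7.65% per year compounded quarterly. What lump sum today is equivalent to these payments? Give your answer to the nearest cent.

This is an ordinary annuity: 24 payments of A$28,950.00 at the end of each quarter.
Periodic rate r = 0.0765/4 per quarter; n is counted in quarters.
PV = PMT × [(1 − (1+r)^−n)/r] = 28,950 × [1 − (1+r)^−24] / r = A$553,024.59

A$553,024.59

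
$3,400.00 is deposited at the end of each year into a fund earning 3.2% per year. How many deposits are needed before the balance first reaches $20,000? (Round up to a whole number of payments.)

Periodic rate r = 0.032 per year.
Ordinary annuity FV: 20,000 = 3,400 × [((1+r)^n − 1)/r].
(1+r)^n = 1 + 20,000 × r / 3,400, so n = ln(1 + 20,000·r/3,400) / ln(1+r) = 5.48.
Round up to a whole number of payments: n = 6.

6 payments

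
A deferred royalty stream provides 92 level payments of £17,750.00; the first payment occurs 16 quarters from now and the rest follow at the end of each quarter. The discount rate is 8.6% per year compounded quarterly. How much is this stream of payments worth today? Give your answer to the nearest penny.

Ordinary annuity of 92 payments, first payment at period 16.
Periodic rate r = 0.086/4 per quarter; n is counted in quarters.
The ordinary-annuity PV formula values the stream one period before the first payment (period 15); discount that back 15 periods:
PV₀ = 17,750 × [1 − (1+r)^−92] / r × (1+r)^−15 = £515,273.36

£515,273.36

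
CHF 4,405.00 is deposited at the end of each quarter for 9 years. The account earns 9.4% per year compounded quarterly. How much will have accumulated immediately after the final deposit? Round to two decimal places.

CHF 245,107.40

This is an ordinary annuity: 36 deposits of CHF 4,405.00 at the end of each quarter.
Periodic rate r = 0.094/4 per quarter; n is counted in quarters.
FV = PMT × [((1+r)^n − 1)/r] = 4,405 × [(1+r)^36 − 1] / r = CHF 245,107.40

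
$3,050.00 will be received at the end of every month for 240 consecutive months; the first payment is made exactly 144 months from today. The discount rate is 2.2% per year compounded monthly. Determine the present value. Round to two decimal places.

Ordinary annuity of 240 payments, first payment at period 144.
Periodic rate r = 0.022/12 per month; n is counted in months.
The ordinary-annuity PV formula values the stream one period before the first payment (period 143); discount that back 143 periods:
PV₀ = 3,050 × [1 − (1+r)^−240] / r × (1+r)^−143 = $455,400.98

$455,400.98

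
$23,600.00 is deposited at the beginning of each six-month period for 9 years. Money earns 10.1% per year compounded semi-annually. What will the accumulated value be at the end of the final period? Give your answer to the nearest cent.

This is an annuity due: 18 deposits of $23,600.00 at the beginning of each six-month period.
Periodic rate r = 0.101/2 per half-year; n is counted in half-years.
FV = PMT × [((1+r)^n − 1)/r] × (1+r) = 23,600 × [(1+r)^18 − 1] / r × (1+r) = $700,715.00

$700,715.00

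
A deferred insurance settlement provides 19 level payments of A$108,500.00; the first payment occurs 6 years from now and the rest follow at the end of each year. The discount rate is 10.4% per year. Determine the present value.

Ordinary annuity of 19 payments, first payment at period 6.
Periodic rate r = 0.104 per year.
The ordinary-annuity PV formula values the stream one period before the first payment (period 5); discount that back 5 periods:
PV₀ = 108,500 × [1 − (1+r)^−19] / r × (1+r)^−5 = A$539,055.57

A$539,055.57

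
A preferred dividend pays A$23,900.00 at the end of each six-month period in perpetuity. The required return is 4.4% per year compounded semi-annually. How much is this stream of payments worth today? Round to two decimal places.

A$1,086,363.64

Periodic rate r = 0.044/2 per half-year.
Level perpetuity: PV = PMT / r = 23,900 / (0.044/2) = A$1,086,363.64.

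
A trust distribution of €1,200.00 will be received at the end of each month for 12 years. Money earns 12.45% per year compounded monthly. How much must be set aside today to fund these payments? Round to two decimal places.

This is an ordinary annuity: 144 payments of €1,200.00 at the end of each month.
Periodic rate r = 0.1245/12 per month; n is counted in months.
PV = PMT × [(1 − (1+r)^−n)/r] = 1,200 × [1 − (1+r)^−144] / r = €89,498.90

€89,498.90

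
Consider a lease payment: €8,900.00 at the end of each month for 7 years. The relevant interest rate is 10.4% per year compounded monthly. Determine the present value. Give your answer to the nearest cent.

€529,491.08

This is an ordinary annuity: 84 payments of €8,900.00 at the end of each month.
Periodic rate r = 0.104/12 per month; n is counted in months.
PV = PMT × [(1 − (1+r)^−n)/r] = 8,900 × [1 − (1+r)^−84] / r = €529,491.08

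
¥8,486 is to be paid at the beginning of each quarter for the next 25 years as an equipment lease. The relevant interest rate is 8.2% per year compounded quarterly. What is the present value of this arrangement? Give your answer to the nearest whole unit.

¥366,916

This is an annuity due: 100 payments of ¥8,486 at the beginning of each quarter.
Periodic rate r = 0.082/4 per quarter; n is counted in quarters.
PV = PMT × [(1 − (1+r)^−n)/r] × (1+r) = 8,486 × [1 − (1+r)^−100] / r × (1+r) = ¥366,916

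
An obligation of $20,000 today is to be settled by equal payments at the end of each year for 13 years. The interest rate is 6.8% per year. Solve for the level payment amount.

Level ordinary annuity; solve PV = PMT × [(1 − (1+r)^−n)/r] for PMT.
Periodic rate r = 0.068 per year.
With n = 13: PMT = 20,000 / ([(1 − (1+r)^−n)/r]) = $2,365.96

$2,365.96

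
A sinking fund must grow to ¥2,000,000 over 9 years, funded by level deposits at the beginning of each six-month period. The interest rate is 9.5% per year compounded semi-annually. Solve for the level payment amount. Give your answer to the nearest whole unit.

¥69,467

Level annuity due; solve FV = PMT × [((1+r)^n − 1)/r] × (1+r) for PMT.
Periodic rate r = 0.095/2 per half-year; n is counted in half-years.
With n = 18: PMT = 2,000,000 / ([((1+r)^n − 1)/r] × (1+r)) = ¥69,467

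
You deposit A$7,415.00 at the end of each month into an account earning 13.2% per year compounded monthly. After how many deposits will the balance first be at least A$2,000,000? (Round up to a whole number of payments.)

126 payments

Periodic rate r = 0.132/12 per month; n is counted in months.
Ordinary annuity FV: 2,000,000 = 7,415 × [((1+r)^n − 1)/r].
(1+r)^n = 1 + 2,000,000 × r / 7,415, so n = ln(1 + 2,000,000·r/7,415) / ln(1+r) = 125.96.
Round up to a whole number of payments: n = 126.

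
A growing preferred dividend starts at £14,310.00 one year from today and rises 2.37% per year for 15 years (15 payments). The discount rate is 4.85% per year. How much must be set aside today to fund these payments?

£174,065.37

Periodic rate r = 0.0485 per year.
Growing ordinary annuity: PV = PMT₁ × [1 − ((1+g)/(1+r))^n] / (r − g) = 14,310 × [1 − ((1+0.0237)/(1+r))^15] / (r − 0.0237) = £174,065.37.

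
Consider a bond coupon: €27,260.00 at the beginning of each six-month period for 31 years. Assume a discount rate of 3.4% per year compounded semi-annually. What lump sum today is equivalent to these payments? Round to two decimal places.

€1,057,335.13

This is an annuity due: 62 payments of €27,260.00 at the beginning of each six-month period.
Periodic rate r = 0.034/2 per half-year; n is counted in half-years.
PV = PMT × [(1 − (1+r)^−n)/r] × (1+r) = 27,260 × [1 − (1+r)^−62] / r × (1+r) = €1,057,335.13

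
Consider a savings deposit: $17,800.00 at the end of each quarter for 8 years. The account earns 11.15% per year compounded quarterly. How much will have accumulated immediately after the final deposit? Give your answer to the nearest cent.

This is an ordinary annuity: 32 deposits of $17,800.00 at the end of each quarter.
Periodic rate r = 0.1115/4 per quarter; n is counted in quarters.
FV = PMT × [((1+r)^n − 1)/r] = 17,800 × [(1+r)^32 − 1] / r = $900,634.18

$900,634.18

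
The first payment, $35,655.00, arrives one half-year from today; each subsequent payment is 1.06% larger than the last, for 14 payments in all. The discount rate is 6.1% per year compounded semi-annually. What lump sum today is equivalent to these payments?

$428,050.33

Periodic rate r = 0.061/2 per half-year; n is counted in half-years.
Growing ordinary annuity: PV = PMT₁ × [1 − ((1+g)/(1+r))^n] / (r − g) = 35,655 × [1 − ((1+0.0106)/(1+r))^14] / (r − 0.0106) = $428,050.33.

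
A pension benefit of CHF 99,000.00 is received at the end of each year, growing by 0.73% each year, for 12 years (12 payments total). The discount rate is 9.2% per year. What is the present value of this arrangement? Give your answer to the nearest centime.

Periodic rate r = 0.092 per year.
Growing ordinary annuity: PV = PMT₁ × [1 − ((1+g)/(1+r))^n] / (r − g) = 99,000 × [1 − ((1+0.0073)/(1+r))^12] / (r − 0.0073) = CHF 725,236.69.

CHF 725,236.69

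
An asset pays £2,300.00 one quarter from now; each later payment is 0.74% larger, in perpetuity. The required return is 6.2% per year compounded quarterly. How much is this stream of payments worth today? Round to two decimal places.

Periodic rate r = 0.062/4 per quarter.
Growing perpetuity (Gordon): PV = PMT₁ / (r − g) = 2,300 / (r − 0.0074) = £283,950.62.

£283,950.62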